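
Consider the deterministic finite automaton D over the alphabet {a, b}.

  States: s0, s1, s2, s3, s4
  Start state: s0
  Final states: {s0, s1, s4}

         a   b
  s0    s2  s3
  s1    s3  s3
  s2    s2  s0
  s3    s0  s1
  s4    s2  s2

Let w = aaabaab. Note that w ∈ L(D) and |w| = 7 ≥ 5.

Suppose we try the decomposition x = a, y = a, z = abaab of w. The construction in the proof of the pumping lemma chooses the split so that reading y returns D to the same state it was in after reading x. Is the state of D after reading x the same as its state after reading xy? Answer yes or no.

State sequence: s0 -a-> s2 -a-> s2

After x (step 1): s2. After xy (step 2): s2.
They match, so y = a drives D around a cycle from s2 back to itself; pumping y any number of times keeps D in s2 before reading z, and xyⁱz ∈ L(D) for every i ≥ 0.

yes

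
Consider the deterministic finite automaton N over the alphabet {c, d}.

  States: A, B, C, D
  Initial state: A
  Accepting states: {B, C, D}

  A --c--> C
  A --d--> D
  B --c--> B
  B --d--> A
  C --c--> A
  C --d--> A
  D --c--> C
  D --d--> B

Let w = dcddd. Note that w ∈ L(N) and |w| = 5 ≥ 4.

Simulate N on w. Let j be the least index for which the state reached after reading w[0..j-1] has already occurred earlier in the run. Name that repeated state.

Run of N on w = d c d d d:
  step 0: A  (start)
  step 1: D  (read d: A→D)
  step 2: C  (read c: D→C)
  step 3: A  (read d: C→A)   ← first repeat (A seen earlier)
  step 4: D  (read d: A→D)
  step 5: B  (read d: D→B)

The earliest repeat is at step j = 3: N is in A, which it already visited at step i = 0.
Pumping length from the standard proof: p = 4 (the number of states). The repeated state found above gives |xy| = j ≤ 4 and |y| = j − i ≥ 1.

A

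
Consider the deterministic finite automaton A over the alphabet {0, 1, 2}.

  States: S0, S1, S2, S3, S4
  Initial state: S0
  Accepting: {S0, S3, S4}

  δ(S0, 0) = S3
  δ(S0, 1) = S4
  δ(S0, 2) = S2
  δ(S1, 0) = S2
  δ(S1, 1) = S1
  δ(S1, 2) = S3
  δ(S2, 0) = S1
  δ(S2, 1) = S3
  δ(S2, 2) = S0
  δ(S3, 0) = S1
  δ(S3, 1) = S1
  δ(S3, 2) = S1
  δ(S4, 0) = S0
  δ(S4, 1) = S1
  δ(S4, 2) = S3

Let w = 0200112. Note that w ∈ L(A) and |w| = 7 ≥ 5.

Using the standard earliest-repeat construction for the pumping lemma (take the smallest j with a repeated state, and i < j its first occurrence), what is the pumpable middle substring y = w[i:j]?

00

State sequence: S0 -0-> S3 -2-> S1 -0-> S2 -0-> S1 -1-> S1 -1-> S1 -2-> S3
First repeat at step 4: S1 was already visited.

So i = 2, j = 4, giving x = w[0:2] = 02, y = w[2:4] = 00, z = w[4:7] = 112.
Check: |xy| = 4 ≤ 5 and |y| = 2 ≥ 1. Reading y takes A from S1 back to S1, so every xyⁱz is accepted.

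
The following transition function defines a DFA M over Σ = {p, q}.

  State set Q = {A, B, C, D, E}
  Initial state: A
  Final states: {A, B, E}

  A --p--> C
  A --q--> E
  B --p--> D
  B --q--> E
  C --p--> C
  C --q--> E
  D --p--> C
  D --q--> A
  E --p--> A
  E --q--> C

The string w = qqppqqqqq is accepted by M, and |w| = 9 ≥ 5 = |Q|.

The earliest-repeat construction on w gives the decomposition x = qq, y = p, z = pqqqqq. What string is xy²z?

qqpppqqqqq

xy^2z = qq·p·p·pqqqqq = qqpppqqqqq.
Reading y = p takes M from C back to C, so after x·y·y the machine is still in C, and z then leads to the accepting state E. Hence qqpppqqqqq ∈ L(M).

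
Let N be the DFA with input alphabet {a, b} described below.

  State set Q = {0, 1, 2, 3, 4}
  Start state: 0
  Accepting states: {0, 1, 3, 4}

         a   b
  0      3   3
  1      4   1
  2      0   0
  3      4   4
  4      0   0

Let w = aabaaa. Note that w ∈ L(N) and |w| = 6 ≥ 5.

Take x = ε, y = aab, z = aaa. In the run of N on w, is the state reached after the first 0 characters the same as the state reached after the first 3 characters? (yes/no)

State sequence: 0 -a-> 3 -a-> 4 -b-> 0

After x (step 0): 0. After xy (step 3): 0.
They match, so y = aab drives N around a cycle from 0 back to itself; pumping y any number of times keeps N in 0 before reading z, and xyⁱz ∈ L(N) for every i ≥ 0.

yes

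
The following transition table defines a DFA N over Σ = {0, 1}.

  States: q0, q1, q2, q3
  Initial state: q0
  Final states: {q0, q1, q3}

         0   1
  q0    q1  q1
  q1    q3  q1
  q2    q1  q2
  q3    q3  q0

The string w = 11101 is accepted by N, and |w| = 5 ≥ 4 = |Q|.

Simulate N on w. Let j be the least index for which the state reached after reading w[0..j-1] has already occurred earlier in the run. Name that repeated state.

q1

State sequence: q0 -1-> q1 -1-> q1 -1-> q1 -0-> q3 -1-> q0
First repeat at step 2: q1 was already visited.

The earliest repeat is at step j = 2: N is in q1, which it already visited at step i = 1.
Since N has 4 states, any run of length ≥ 4 visits 4+1 states, so by pigeonhole some state repeats within the first 4 steps — that repeat gives the pumpable loop.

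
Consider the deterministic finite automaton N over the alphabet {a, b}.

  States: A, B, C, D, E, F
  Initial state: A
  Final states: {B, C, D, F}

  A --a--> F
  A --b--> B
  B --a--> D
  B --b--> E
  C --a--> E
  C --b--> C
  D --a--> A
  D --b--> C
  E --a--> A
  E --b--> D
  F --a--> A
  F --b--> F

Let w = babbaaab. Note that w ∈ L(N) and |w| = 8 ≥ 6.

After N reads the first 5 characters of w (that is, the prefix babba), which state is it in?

Run of N on the first 5 characters of w = b a b b a:
  step 0: A  (start)
  step 1: B  (read b: A→B)
  step 2: D  (read a: B→D)
  step 3: C  (read b: D→C)
  step 4: C  (read b: C→C)
  step 5: E  (read a: C→E)

After reading 5 characters, N is in state E.
(This kind of state-tracing is the core of the pumping-lemma construction: with 6 states, pigeonhole forces a repeat within the first 6 steps.)

E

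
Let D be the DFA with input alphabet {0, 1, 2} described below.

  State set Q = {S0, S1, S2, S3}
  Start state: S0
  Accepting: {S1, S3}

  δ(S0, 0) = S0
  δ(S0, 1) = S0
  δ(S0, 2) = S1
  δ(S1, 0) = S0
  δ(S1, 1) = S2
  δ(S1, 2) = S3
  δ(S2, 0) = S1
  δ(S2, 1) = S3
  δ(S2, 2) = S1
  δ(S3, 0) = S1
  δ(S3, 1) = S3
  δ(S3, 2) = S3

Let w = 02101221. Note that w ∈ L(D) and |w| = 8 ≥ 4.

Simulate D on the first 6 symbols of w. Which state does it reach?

S1

Run of D on the first 6 characters of w = 0 2 1 0 1 2:
  step 0: S0  (start)
  step 1: S0  (read 0: S0→S0)
  step 2: S1  (read 2: S0→S1)
  step 3: S2  (read 1: S1→S2)
  step 4: S1  (read 0: S2→S1)
  step 5: S2  (read 1: S1→S2)
  step 6: S1  (read 2: S2→S1)

After reading 6 characters, D is in state S1.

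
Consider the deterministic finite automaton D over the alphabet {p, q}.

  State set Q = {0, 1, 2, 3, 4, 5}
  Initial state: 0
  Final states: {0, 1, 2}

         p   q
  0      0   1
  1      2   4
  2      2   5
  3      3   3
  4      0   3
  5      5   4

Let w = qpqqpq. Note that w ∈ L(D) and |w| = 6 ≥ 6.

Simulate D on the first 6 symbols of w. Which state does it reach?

State sequence: 0 -q-> 1 -p-> 2 -q-> 5 -q-> 4 -p-> 0 -q-> 1

After reading 6 characters, D is in state 1.

1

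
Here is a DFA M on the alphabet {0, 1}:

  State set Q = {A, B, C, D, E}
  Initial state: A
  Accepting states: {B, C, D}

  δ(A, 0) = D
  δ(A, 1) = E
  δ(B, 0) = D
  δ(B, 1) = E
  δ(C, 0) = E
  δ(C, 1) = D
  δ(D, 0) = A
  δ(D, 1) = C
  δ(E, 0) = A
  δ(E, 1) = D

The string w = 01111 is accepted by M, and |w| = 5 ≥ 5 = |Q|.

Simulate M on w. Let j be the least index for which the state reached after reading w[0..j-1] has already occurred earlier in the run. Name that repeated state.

State sequence: A -0-> D -1-> C -1-> D -1-> C -1-> D
First repeat at step 3: D was already visited.

The earliest repeat is at step j = 3: M is in D, which it already visited at step i = 1.
The DFA has 5 states, so the proof of the pumping lemma guarantees a repeated state among the first 5+1 visited; the segment between the two visits is the pumpable y.

D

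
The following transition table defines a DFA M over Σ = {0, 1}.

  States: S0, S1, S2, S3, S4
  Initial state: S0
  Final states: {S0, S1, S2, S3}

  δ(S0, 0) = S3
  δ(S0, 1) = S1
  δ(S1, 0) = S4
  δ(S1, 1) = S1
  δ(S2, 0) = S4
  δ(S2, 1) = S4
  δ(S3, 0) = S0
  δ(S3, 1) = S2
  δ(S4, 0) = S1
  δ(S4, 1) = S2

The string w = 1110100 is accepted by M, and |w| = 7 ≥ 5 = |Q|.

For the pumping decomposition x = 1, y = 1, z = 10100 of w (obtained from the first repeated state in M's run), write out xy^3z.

xy^3z = 1·1·1·1·10100 = 111110100.
Reading y = 1 takes M from S1 back to S1, so after x·y·y·y the machine is still in S1, and z then leads to the accepting state S1. Hence 111110100 ∈ L(M).

111110100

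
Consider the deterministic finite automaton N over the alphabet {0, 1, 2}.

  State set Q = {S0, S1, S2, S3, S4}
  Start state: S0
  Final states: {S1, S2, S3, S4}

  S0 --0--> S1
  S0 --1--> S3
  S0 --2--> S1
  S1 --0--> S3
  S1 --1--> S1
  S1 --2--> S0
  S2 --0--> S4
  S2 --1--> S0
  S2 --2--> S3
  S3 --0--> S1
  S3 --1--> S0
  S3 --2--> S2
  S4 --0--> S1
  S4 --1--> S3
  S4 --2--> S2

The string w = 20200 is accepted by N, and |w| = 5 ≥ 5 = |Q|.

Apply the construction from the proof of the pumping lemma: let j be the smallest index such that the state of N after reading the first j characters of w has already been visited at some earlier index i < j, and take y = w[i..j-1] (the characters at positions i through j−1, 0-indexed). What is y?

0200

Run of N on w = 2 0 2 0 0:
  step 0: S0  (start)
  step 1: S1  (read 2: S0→S1)
  step 2: S3  (read 0: S1→S3)
  step 3: S2  (read 2: S3→S2)
  step 4: S4  (read 0: S2→S4)
  step 5: S1  (read 0: S4→S1)   ← first repeat (S1 seen earlier)

So i = 1, j = 5, giving x = w[0:1] = 2, y = w[1:5] = 0200, z = w[5:5] = ε.
Check: |xy| = 5 ≤ 5 and |y| = 4 ≥ 1. Reading y takes N from S1 back to S1, so every xyⁱz is accepted.
Pumping length from the standard proof: p = 5 (the number of states). The repeated state found above gives |xy| = j ≤ 5 and |y| = j − i ≥ 1.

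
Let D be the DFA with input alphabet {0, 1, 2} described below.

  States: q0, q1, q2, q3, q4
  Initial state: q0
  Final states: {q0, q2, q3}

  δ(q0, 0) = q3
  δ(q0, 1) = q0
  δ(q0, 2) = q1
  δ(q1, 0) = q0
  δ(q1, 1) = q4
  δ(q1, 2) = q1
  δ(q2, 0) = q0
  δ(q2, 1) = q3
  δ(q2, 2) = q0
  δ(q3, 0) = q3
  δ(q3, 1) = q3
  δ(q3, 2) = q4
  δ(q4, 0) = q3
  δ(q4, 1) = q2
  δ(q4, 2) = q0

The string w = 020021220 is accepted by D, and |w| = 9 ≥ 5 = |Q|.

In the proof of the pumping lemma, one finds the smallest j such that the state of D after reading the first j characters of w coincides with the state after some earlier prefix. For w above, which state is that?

State sequence: q0 -0-> q3 -2-> q4 -0-> q3 -0-> q3 -2-> q4 -1-> q2 -2-> q0 -2-> q1 -0-> q0
First repeat at step 3: q3 was already visited.

The earliest repeat is at step j = 3: D is in q3, which it already visited at step i = 1.

q3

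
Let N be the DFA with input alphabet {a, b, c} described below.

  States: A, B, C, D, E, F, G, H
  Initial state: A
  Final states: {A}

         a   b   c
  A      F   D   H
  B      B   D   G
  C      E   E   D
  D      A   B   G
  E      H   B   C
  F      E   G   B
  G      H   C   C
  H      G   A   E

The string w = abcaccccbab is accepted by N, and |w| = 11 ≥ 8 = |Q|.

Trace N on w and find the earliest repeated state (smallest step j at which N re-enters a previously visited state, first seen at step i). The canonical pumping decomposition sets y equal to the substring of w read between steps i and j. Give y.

State sequence: A -a-> F -b-> G -c-> C -a-> E -c-> C -c-> D -c-> G -c-> C -b-> E -a-> H -b-> A
First repeat at step 5: C was already visited.

So i = 3, j = 5, giving x = w[0:3] = abc, y = w[3:5] = ac, z = w[5:11] = cccbab.
Check: |xy| = 5 ≤ 8 and |y| = 2 ≥ 1. Reading y takes N from C back to C, so every xyⁱz is accepted.
Pumping length from the standard proof: p = 8 (the number of states). The repeated state found above gives |xy| = j ≤ 8 and |y| = j − i ≥ 1.

ac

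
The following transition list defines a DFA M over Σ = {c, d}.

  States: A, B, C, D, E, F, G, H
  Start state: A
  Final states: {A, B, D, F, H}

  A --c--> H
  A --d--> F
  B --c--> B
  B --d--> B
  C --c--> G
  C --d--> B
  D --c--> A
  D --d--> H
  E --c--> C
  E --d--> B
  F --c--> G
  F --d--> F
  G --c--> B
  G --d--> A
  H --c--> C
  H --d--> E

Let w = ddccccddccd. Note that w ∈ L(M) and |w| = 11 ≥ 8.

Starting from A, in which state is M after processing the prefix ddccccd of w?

Run of M on the first 7 characters of w = d d c c c c d:
  step 0: A  (start)
  step 1: F  (read d: A→F)
  step 2: F  (read d: F→F)
  step 3: G  (read c: F→G)
  step 4: B  (read c: G→B)
  step 5: B  (read c: B→B)
  step 6: B  (read c: B→B)
  step 7: B  (read d: B→B)

After reading 7 characters, M is in state B.

B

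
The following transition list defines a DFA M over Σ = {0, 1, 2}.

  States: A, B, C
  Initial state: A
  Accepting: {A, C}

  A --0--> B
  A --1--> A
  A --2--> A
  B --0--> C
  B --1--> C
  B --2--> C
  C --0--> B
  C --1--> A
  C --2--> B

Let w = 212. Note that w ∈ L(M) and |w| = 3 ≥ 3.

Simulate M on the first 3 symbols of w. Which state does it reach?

Run of M on the first 3 characters of w = 2 1 2:
  step 0: A  (start)
  step 1: A  (read 2: A→A)
  step 2: A  (read 1: A→A)
  step 3: A  (read 2: A→A)

After reading 3 characters, M is in state A.

A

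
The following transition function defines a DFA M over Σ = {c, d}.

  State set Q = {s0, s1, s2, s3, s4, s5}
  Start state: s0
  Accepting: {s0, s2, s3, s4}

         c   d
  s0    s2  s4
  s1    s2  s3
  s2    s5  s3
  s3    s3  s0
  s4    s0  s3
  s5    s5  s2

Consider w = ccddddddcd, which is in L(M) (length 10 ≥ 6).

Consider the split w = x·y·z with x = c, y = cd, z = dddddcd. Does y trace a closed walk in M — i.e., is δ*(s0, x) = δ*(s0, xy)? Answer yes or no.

yes

Run of M on the first 3 characters of w = c c d:
  step 0: s0  (start)
  step 1: s2  (read c: s0→s2)
  step 2: s5  (read c: s2→s5)
  step 3: s2  (read d: s5→s2)

After x (step 1): s2. After xy (step 3): s2.
They match, so y = cd drives M around a cycle from s2 back to itself; pumping y any number of times keeps M in s2 before reading z, and xyⁱz ∈ L(M) for every i ≥ 0.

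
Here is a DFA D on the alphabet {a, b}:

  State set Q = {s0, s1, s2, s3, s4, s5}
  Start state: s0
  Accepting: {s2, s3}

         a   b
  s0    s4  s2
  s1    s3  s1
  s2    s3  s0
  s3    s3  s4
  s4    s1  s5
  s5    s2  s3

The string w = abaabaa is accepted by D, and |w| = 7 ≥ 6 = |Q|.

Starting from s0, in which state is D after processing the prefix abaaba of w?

s1

Run of D on the first 6 characters of w = a b a a b a:
  step 0: s0  (start)
  step 1: s4  (read a: s0→s4)
  step 2: s5  (read b: s4→s5)
  step 3: s2  (read a: s5→s2)
  step 4: s3  (read a: s2→s3)
  step 5: s4  (read b: s3→s4)
  step 6: s1  (read a: s4→s1)

After reading 6 characters, D is in state s1.
(This kind of state-tracing is the core of the pumping-lemma construction: with 6 states, pigeonhole forces a repeat within the first 6 steps.)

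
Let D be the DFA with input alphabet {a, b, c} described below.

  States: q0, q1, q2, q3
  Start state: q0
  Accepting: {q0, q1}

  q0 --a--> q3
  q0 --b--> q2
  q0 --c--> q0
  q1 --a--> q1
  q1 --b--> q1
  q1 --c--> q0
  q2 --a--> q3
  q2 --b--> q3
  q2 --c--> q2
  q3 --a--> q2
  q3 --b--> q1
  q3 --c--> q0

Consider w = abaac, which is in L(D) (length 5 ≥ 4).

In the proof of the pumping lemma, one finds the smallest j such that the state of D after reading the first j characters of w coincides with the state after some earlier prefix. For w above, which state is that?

q1

Run of D on w = a b a a c:
  step 0: q0  (start)
  step 1: q3  (read a: q0→q3)
  step 2: q1  (read b: q3→q1)
  step 3: q1  (read a: q1→q1)   ← first repeat (q1 seen earlier)
  step 4: q1  (read a: q1→q1)
  step 5: q0  (read c: q1→q0)

The earliest repeat is at step j = 3: D is in q1, which it already visited at step i = 2.
With |Q| = 4, pigeonhole forces a state repeat no later than step 4; the substring read between the first and second visits to that state can be pumped.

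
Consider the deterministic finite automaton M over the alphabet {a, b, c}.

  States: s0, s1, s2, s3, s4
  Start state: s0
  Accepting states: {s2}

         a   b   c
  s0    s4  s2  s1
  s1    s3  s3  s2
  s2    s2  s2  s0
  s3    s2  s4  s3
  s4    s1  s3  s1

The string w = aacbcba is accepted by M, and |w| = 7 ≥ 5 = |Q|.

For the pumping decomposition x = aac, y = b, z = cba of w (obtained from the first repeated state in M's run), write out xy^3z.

xy^3z = aac·b·b·b·cba = aacbbbcba.
Reading y = b takes M from s2 back to s2, so after x·y·y·y the machine is still in s2, and z then leads to the accepting state s2. Hence aacbbbcba ∈ L(M).

aacbbbcba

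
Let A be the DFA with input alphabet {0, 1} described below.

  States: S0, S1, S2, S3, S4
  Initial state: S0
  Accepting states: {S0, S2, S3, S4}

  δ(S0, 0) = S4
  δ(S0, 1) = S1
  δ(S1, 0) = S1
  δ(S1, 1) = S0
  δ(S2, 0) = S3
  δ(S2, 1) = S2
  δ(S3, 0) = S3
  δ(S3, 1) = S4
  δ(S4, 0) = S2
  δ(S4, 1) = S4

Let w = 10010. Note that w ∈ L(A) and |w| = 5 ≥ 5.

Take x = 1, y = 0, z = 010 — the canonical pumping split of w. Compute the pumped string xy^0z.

1010

xy⁰z = xz = 1·010 = 1010.
Reading y = 0 takes A from S1 back to S1, so after x the machine is still in S1, and z then leads to the accepting state S4. Hence 1010 ∈ L(A).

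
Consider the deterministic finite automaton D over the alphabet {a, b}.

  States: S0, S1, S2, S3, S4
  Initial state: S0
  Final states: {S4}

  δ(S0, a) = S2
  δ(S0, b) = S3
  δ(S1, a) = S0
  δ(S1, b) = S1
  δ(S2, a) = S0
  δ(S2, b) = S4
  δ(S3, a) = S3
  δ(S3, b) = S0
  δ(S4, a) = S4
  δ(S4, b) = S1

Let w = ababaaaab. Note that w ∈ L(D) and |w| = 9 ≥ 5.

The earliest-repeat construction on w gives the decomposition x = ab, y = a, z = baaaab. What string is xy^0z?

abbaaaab

xy⁰z = xz = ab·baaaab = abbaaaab.
Reading y = a takes D from S4 back to S4, so after x the machine is still in S4, and z then leads to the accepting state S4. Hence abbaaaab ∈ L(D).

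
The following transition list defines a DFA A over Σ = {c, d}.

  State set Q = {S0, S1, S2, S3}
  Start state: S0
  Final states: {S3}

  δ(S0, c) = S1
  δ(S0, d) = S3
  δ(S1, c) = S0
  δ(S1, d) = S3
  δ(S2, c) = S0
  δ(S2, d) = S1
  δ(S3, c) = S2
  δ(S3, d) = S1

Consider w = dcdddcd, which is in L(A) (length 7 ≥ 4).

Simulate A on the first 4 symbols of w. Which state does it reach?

S3

Run of A on the first 4 characters of w = d c d d:
  step 0: S0  (start)
  step 1: S3  (read d: S0→S3)
  step 2: S2  (read c: S3→S2)
  step 3: S1  (read d: S2→S1)
  step 4: S3  (read d: S1→S3)

After reading 4 characters, A is in state S3.
(This kind of state-tracing is the core of the pumping-lemma construction: with 4 states, pigeonhole forces a repeat within the first 4 steps.)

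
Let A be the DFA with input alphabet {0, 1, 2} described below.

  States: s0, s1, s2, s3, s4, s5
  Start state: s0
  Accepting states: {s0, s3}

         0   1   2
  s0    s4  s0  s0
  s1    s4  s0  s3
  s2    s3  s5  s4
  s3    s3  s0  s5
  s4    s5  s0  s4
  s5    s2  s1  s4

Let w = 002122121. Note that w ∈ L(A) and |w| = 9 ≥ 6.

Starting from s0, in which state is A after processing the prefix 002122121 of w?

s0

State sequence: s0 -0-> s4 -0-> s5 -2-> s4 -1-> s0 -2-> s0 -2-> s0 -1-> s0 -2-> s0 -1-> s0

After reading 9 characters, A is in state s0.
(This kind of state-tracing is the core of the pumping-lemma construction: with 6 states, pigeonhole forces a repeat within the first 6 steps.)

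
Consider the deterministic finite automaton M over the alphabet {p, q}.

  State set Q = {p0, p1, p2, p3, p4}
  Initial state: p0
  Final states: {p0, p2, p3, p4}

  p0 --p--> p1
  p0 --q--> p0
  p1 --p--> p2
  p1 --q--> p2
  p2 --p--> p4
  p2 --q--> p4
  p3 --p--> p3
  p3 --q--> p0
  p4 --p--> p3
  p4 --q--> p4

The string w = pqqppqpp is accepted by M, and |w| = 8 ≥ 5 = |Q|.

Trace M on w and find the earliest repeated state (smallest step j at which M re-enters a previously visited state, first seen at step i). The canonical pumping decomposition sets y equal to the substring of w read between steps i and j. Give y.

Run of M on w = p q q p p q p p:
  step 0: p0  (start)
  step 1: p1  (read p: p0→p1)
  step 2: p2  (read q: p1→p2)
  step 3: p4  (read q: p2→p4)
  step 4: p3  (read p: p4→p3)
  step 5: p3  (read p: p3→p3)   ← first repeat (p3 seen earlier)
  step 6: p0  (read q: p3→p0)
  step 7: p1  (read p: p0→p1)
  step 8: p2  (read p: p1→p2)

So i = 4, j = 5, giving x = w[0:4] = pqqp, y = w[4:5] = p, z = w[5:8] = qpp.
Check: |xy| = 5 ≤ 5 and |y| = 1 ≥ 1. Reading y takes M from p3 back to p3, so every xyⁱz is accepted.

p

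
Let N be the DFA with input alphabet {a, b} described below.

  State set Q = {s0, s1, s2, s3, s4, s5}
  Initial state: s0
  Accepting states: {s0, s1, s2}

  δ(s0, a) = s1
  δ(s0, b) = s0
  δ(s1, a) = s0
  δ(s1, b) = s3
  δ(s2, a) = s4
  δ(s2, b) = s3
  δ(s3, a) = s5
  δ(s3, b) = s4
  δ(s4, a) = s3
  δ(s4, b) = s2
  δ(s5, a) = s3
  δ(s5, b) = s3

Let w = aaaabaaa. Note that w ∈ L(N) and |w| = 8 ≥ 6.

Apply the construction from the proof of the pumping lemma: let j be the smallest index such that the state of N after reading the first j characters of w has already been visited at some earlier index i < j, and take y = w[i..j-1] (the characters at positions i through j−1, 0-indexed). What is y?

State sequence: s0 -a-> s1 -a-> s0 -a-> s1 -a-> s0 -b-> s0 -a-> s1 -a-> s0 -a-> s1
First repeat at step 2: s0 was already visited.

So i = 0, j = 2, giving x = w[0:0] = ε, y = w[0:2] = aa, z = w[2:8] = aabaaa.
Check: |xy| = 2 ≤ 6 and |y| = 2 ≥ 1. Reading y takes N from s0 back to s0, so every xyⁱz is accepted.
The DFA has 6 states, so the proof of the pumping lemma guarantees a repeated state among the first 6+1 visited; the segment between the two visits is the pumpable y.

aa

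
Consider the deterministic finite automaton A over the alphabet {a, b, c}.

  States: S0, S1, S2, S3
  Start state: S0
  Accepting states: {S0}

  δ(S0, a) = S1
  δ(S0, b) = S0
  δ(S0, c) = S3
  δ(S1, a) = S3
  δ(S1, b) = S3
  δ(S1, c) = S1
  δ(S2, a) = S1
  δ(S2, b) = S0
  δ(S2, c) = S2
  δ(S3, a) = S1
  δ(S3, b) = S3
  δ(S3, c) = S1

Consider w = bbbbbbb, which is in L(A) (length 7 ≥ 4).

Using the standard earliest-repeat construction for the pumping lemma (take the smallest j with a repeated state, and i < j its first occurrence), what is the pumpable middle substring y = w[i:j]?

State sequence: S0 -b-> S0 -b-> S0 -b-> S0 -b-> S0 -b-> S0 -b-> S0 -b-> S0
First repeat at step 1: S0 was already visited.

So i = 0, j = 1, giving x = w[0:0] = ε, y = w[0:1] = b, z = w[1:7] = bbbbbb.
Check: |xy| = 1 ≤ 4 and |y| = 1 ≥ 1. Reading y takes A from S0 back to S0, so every xyⁱz is accepted.
Pumping length from the standard proof: p = 4 (the number of states). The repeated state found above gives |xy| = j ≤ 4 and |y| = j − i ≥ 1.

b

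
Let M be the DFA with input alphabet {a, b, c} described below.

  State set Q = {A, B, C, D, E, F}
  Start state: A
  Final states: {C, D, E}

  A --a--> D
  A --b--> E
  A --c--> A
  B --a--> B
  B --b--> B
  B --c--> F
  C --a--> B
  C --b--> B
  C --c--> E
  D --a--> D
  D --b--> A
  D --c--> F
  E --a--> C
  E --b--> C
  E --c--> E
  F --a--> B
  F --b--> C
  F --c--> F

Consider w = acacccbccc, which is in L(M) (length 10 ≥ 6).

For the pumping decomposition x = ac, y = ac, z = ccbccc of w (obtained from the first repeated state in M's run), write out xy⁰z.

xy⁰z = xz = ac·ccbccc = acccbccc.
Reading y = ac takes M from F back to F, so after x the machine is still in F, and z then leads to the accepting state E. Hence acccbccc ∈ L(M).

acccbccc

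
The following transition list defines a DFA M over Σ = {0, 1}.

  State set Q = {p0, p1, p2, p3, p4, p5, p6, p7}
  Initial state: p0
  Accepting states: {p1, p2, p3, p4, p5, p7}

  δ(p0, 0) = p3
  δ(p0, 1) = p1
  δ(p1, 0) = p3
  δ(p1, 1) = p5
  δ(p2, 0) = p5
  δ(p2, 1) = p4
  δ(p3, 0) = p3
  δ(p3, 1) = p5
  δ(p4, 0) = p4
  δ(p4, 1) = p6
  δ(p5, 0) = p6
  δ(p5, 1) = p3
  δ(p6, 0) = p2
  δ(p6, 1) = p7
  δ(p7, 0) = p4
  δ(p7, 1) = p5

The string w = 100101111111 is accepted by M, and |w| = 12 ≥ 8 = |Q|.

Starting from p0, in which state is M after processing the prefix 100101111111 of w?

p3

State sequence: p0 -1-> p1 -0-> p3 -0-> p3 -1-> p5 -0-> p6 -1-> p7 -1-> p5 -1-> p3 -1-> p5 -1-> p3 -1-> p5 -1-> p3

After reading 12 characters, M is in state p3.
(This kind of state-tracing is the core of the pumping-lemma construction: with 8 states, pigeonhole forces a repeat within the first 8 steps.)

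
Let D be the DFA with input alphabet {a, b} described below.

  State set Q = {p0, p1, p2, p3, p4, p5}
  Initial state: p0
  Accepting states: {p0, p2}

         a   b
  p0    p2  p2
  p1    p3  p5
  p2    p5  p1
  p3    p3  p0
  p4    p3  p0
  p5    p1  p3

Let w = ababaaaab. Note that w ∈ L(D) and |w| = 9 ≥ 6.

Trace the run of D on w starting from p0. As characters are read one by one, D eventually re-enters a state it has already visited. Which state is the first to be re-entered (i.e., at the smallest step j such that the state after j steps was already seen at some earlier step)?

Run of D on w = a b a b a a a a b:
  step 0: p0  (start)
  step 1: p2  (read a: p0→p2)
  step 2: p1  (read b: p2→p1)
  step 3: p3  (read a: p1→p3)
  step 4: p0  (read b: p3→p0)   ← first repeat (p0 seen earlier)
  step 5: p2  (read a: p0→p2)
  step 6: p5  (read a: p2→p5)
  step 7: p1  (read a: p5→p1)
  step 8: p3  (read a: p1→p3)
  step 9: p0  (read b: p3→p0)

The earliest repeat is at step j = 4: D is in p0, which it already visited at step i = 0.
The DFA has 6 states, so the proof of the pumping lemma guarantees a repeated state among the first 6+1 visited; the segment between the two visits is the pumpable y.

p0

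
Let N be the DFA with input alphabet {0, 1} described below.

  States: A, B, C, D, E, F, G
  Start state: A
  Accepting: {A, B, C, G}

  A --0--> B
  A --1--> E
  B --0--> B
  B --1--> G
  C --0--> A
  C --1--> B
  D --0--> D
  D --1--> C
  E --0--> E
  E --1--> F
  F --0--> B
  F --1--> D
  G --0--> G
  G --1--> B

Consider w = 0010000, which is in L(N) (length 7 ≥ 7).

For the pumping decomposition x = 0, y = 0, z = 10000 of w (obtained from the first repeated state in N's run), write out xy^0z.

010000

xy⁰z = xz = 0·10000 = 010000.
Reading y = 0 takes N from B back to B, so after x the machine is still in B, and z then leads to the accepting state G. Hence 010000 ∈ L(N).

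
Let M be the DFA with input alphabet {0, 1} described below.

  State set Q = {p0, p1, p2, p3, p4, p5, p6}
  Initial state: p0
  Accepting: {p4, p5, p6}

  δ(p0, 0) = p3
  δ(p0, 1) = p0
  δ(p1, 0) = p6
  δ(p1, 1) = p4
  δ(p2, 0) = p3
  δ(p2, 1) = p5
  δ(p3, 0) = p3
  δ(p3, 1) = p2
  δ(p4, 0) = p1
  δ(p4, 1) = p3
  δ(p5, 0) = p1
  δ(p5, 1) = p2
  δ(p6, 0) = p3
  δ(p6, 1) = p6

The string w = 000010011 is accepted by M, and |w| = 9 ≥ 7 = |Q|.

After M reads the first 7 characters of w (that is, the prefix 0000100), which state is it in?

p3

Run of M on the first 7 characters of w = 0 0 0 0 1 0 0:
  step 0: p0  (start)
  step 1: p3  (read 0: p0→p3)
  step 2: p3  (read 0: p3→p3)
  step 3: p3  (read 0: p3→p3)
  step 4: p3  (read 0: p3→p3)
  step 5: p2  (read 1: p3→p2)
  step 6: p3  (read 0: p2→p3)
  step 7: p3  (read 0: p3→p3)

After reading 7 characters, M is in state p3.
(This kind of state-tracing is the core of the pumping-lemma construction: with 7 states, pigeonhole forces a repeat within the first 7 steps.)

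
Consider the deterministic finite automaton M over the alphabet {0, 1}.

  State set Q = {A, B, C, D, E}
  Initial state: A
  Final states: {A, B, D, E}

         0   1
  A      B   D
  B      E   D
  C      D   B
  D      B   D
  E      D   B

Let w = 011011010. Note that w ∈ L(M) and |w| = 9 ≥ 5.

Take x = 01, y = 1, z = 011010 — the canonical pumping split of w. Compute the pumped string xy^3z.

01111011010

xy^3z = 01·1·1·1·011010 = 01111011010.
Reading y = 1 takes M from D back to D, so after x·y·y·y the machine is still in D, and z then leads to the accepting state B. Hence 01111011010 ∈ L(M).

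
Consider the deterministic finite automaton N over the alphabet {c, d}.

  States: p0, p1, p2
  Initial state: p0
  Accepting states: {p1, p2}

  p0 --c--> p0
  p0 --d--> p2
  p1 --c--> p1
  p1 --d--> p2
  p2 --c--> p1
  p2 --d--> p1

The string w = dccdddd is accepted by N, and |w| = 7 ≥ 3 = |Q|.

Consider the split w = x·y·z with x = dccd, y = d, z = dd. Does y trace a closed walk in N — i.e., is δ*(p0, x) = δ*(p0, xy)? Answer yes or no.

Run of N on the first 5 characters of w = d c c d d:
  step 0: p0  (start)
  step 1: p2  (read d: p0→p2)
  step 2: p1  (read c: p2→p1)
  step 3: p1  (read c: p1→p1)
  step 4: p2  (read d: p1→p2)
  step 5: p1  (read d: p2→p1)

After x (step 4): p2. After xy (step 5): p1.
They differ (p2 ≠ p1), so y is not a cycle from the state after x; this split is not the one the pumping-lemma construction produces, and pumping y need not keep the string in L(N).

no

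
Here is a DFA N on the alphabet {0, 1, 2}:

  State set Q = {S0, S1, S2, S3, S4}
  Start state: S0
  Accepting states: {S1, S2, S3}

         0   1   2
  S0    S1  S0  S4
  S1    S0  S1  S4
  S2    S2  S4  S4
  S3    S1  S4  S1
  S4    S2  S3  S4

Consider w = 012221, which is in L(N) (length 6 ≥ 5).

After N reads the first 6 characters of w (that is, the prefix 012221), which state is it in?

S3

State sequence: S0 -0-> S1 -1-> S1 -2-> S4 -2-> S4 -2-> S4 -1-> S3

After reading 6 characters, N is in state S3.
(This kind of state-tracing is the core of the pumping-lemma construction: with 5 states, pigeonhole forces a repeat within the first 5 steps.)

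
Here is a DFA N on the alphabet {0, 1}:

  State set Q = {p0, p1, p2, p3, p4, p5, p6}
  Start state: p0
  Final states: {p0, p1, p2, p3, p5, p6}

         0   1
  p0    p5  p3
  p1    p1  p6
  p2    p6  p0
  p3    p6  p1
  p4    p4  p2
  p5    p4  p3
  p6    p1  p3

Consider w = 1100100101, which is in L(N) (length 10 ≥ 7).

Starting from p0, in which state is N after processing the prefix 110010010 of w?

State sequence: p0 -1-> p3 -1-> p1 -0-> p1 -0-> p1 -1-> p6 -0-> p1 -0-> p1 -1-> p6 -0-> p1

After reading 9 characters, N is in state p1.

p1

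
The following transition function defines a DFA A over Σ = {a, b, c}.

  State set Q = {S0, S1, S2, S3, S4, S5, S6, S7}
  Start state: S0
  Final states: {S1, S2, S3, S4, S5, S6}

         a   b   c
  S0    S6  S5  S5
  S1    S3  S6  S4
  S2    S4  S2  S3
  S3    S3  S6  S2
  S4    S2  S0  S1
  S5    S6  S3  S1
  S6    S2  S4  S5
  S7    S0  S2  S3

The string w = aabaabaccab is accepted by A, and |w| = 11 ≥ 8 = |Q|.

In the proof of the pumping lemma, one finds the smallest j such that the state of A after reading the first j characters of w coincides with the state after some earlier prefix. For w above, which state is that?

Run of A on w = a a b a a b a c c a b:
  step 0: S0  (start)
  step 1: S6  (read a: S0→S6)
  step 2: S2  (read a: S6→S2)
  step 3: S2  (read b: S2→S2)   ← first repeat (S2 seen earlier)
  step 4: S4  (read a: S2→S4)
  step 5: S2  (read a: S4→S2)
  step 6: S2  (read b: S2→S2)
  step 7: S4  (read a: S2→S4)
  step 8: S1  (read c: S4→S1)
  step 9: S4  (read c: S1→S4)
  step 10: S2  (read a: S4→S2)
  step 11: S2  (read b: S2→S2)

The earliest repeat is at step j = 3: A is in S2, which it already visited at step i = 2.
With |Q| = 8, pigeonhole forces a state repeat no later than step 8; the substring read between the first and second visits to that state can be pumped.

S2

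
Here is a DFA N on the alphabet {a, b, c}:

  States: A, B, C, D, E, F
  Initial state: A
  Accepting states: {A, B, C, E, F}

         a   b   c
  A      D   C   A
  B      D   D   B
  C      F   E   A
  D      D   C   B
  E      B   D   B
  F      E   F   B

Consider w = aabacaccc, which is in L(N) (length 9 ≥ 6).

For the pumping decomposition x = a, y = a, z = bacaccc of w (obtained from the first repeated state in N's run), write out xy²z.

aaabacaccc

xy^2z = a·a·a·bacaccc = aaabacaccc.
Reading y = a takes N from D back to D, so after x·y·y the machine is still in D, and z then leads to the accepting state B. Hence aaabacaccc ∈ L(N).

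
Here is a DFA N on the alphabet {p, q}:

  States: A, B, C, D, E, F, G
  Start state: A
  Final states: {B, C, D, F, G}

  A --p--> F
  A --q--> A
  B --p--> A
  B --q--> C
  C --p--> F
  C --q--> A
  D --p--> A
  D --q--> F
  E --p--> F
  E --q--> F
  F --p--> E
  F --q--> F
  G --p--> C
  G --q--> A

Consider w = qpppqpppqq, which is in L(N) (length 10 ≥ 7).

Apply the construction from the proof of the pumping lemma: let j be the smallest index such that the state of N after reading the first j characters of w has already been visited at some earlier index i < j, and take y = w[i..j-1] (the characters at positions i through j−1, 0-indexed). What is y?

Run of N on w = q p p p q p p p q q:
  step 0: A  (start)
  step 1: A  (read q: A→A)   ← first repeat (A seen earlier)
  step 2: F  (read p: A→F)
  step 3: E  (read p: F→E)
  step 4: F  (read p: E→F)
  step 5: F  (read q: F→F)
  step 6: E  (read p: F→E)
  step 7: F  (read p: E→F)
  step 8: E  (read p: F→E)
  step 9: F  (read q: E→F)
  step 10: F  (read q: F→F)

So i = 0, j = 1, giving x = w[0:0] = ε, y = w[0:1] = q, z = w[1:10] = pppqpppqq.
Check: |xy| = 1 ≤ 7 and |y| = 1 ≥ 1. Reading y takes N from A back to A, so every xyⁱz is accepted.

q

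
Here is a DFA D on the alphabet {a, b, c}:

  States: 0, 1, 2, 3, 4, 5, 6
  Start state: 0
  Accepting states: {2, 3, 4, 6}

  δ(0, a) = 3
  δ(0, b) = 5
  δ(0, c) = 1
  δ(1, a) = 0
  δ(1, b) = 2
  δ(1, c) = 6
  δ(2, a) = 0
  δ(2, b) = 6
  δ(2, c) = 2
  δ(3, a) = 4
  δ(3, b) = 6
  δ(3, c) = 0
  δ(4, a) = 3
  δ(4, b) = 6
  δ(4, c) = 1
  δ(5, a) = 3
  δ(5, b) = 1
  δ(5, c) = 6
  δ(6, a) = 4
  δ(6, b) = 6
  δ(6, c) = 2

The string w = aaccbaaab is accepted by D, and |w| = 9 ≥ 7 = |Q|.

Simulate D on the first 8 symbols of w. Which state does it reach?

4

State sequence: 0 -a-> 3 -a-> 4 -c-> 1 -c-> 6 -b-> 6 -a-> 4 -a-> 3 -a-> 4

After reading 8 characters, D is in state 4.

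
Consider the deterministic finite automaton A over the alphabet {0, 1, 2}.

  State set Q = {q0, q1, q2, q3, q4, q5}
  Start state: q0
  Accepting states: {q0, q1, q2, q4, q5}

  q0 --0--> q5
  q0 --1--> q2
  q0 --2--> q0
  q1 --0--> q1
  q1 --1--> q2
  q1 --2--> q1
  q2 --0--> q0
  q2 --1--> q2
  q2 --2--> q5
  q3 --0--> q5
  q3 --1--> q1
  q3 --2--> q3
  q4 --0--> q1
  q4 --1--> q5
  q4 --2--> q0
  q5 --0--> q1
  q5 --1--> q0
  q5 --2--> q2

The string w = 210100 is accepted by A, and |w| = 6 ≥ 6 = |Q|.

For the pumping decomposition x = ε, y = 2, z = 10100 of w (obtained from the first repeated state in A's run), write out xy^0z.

xy⁰z = xz = ε·10100 = 10100.
Reading y = 2 takes A from q0 back to q0, so after x the machine is still in q0, and z then leads to the accepting state q5. Hence 10100 ∈ L(A).

10100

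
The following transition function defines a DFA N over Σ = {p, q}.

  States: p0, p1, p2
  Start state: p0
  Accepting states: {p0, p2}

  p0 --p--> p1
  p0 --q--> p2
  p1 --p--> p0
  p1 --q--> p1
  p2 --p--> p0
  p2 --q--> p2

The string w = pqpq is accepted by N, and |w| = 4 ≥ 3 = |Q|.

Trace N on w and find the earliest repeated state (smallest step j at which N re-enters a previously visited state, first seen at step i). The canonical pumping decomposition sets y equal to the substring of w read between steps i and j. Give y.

q

State sequence: p0 -p-> p1 -q-> p1 -p-> p0 -q-> p2
First repeat at step 2: p1 was already visited.

So i = 1, j = 2, giving x = w[0:1] = p, y = w[1:2] = q, z = w[2:4] = pq.
Check: |xy| = 2 ≤ 3 and |y| = 1 ≥ 1. Reading y takes N from p1 back to p1, so every xyⁱz is accepted.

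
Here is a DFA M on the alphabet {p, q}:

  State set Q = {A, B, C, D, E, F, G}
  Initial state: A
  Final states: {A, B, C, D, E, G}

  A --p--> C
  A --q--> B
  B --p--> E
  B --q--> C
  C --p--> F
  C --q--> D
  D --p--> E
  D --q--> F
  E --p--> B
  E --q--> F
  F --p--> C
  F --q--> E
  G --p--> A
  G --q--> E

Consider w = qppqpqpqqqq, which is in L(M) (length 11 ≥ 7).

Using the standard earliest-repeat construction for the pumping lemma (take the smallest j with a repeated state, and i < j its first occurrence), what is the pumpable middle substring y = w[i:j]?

State sequence: A -q-> B -p-> E -p-> B -q-> C -p-> F -q-> E -p-> B -q-> C -q-> D -q-> F -q-> E
First repeat at step 3: B was already visited.

So i = 1, j = 3, giving x = w[0:1] = q, y = w[1:3] = pp, z = w[3:11] = qpqpqqqq.
Check: |xy| = 3 ≤ 7 and |y| = 2 ≥ 1. Reading y takes M from B back to B, so every xyⁱz is accepted.

pp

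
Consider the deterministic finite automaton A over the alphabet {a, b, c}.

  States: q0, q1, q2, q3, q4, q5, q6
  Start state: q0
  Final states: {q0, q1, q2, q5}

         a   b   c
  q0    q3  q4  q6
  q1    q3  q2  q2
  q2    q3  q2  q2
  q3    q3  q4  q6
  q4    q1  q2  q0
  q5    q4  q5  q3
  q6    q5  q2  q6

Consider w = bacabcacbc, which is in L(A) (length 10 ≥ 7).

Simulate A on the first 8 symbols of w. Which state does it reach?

State sequence: q0 -b-> q4 -a-> q1 -c-> q2 -a-> q3 -b-> q4 -c-> q0 -a-> q3 -c-> q6

After reading 8 characters, A is in state q6.

q6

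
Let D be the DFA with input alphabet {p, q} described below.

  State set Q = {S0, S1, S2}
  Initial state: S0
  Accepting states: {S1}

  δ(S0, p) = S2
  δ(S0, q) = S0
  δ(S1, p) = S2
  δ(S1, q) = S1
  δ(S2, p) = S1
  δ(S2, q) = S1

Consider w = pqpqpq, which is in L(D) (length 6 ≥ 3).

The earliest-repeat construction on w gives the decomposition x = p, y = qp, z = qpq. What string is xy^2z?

xy^2z = p·qp·qp·qpq = pqpqpqpq.
Reading y = qp takes D from S2 back to S2, so after x·y·y the machine is still in S2, and z then leads to the accepting state S1. Hence pqpqpqpq ∈ L(D).

pqpqpqpq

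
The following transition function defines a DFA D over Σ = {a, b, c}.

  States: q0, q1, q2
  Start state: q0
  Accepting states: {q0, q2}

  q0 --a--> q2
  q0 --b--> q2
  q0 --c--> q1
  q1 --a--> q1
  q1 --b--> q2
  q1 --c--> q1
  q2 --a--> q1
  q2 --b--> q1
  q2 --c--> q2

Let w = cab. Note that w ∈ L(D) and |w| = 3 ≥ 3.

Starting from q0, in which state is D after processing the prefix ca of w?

State sequence: q0 -c-> q1 -a-> q1

After reading 2 characters, D is in state q1.

q1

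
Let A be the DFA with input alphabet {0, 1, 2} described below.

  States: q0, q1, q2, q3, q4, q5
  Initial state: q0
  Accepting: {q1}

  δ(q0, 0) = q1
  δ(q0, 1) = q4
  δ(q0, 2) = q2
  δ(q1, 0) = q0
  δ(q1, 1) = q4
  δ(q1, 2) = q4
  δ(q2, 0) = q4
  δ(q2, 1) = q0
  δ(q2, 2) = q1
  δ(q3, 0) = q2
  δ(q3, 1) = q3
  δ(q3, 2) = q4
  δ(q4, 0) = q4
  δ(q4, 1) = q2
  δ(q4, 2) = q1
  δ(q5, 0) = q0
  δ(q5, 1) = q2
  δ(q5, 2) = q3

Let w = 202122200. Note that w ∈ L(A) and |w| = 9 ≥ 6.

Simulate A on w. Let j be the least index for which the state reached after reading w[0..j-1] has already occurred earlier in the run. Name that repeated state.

Run of A on w = 2 0 2 1 2 2 2 0 0:
  step 0: q0  (start)
  step 1: q2  (read 2: q0→q2)
  step 2: q4  (read 0: q2→q4)
  step 3: q1  (read 2: q4→q1)
  step 4: q4  (read 1: q1→q4)   ← first repeat (q4 seen earlier)
  step 5: q1  (read 2: q4→q1)
  step 6: q4  (read 2: q1→q4)
  step 7: q1  (read 2: q4→q1)
  step 8: q0  (read 0: q1→q0)
  step 9: q1  (read 0: q0→q1)

The earliest repeat is at step j = 4: A is in q4, which it already visited at step i = 2.
Pumping length from the standard proof: p = 6 (the number of states). The repeated state found above gives |xy| = j ≤ 6 and |y| = j − i ≥ 1.

q4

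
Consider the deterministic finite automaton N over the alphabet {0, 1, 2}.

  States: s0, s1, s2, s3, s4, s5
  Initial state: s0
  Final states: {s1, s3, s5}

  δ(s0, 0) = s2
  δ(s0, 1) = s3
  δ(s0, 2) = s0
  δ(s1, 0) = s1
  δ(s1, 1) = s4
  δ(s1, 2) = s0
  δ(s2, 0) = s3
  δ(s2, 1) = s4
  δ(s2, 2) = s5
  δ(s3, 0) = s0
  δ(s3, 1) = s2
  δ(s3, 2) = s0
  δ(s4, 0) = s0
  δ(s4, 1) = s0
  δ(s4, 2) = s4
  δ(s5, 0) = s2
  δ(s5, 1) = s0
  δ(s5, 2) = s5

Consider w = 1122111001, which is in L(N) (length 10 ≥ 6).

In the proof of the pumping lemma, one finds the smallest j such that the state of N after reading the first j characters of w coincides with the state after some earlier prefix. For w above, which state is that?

Run of N on w = 1 1 2 2 1 1 1 0 0 1:
  step 0: s0  (start)
  step 1: s3  (read 1: s0→s3)
  step 2: s2  (read 1: s3→s2)
  step 3: s5  (read 2: s2→s5)
  step 4: s5  (read 2: s5→s5)   ← first repeat (s5 seen earlier)
  step 5: s0  (read 1: s5→s0)
  step 6: s3  (read 1: s0→s3)
  step 7: s2  (read 1: s3→s2)
  step 8: s3  (read 0: s2→s3)
  step 9: s0  (read 0: s3→s0)
  step 10: s3  (read 1: s0→s3)

The earliest repeat is at step j = 4: N is in s5, which it already visited at step i = 3.

s5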